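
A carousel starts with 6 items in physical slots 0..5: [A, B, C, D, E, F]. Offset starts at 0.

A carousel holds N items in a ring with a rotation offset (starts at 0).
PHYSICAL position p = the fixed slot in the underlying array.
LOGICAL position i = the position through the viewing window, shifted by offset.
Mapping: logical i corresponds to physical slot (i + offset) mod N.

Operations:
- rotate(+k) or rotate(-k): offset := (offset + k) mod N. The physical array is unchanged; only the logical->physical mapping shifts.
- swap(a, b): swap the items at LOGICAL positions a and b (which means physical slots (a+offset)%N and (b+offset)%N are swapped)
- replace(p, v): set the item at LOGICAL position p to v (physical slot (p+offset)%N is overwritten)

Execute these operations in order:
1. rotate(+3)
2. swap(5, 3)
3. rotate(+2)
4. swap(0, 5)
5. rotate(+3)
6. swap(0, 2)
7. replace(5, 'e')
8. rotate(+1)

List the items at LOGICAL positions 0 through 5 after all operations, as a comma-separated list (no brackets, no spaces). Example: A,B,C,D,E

Answer: D,A,E,C,e,F

Derivation:
After op 1 (rotate(+3)): offset=3, physical=[A,B,C,D,E,F], logical=[D,E,F,A,B,C]
After op 2 (swap(5, 3)): offset=3, physical=[C,B,A,D,E,F], logical=[D,E,F,C,B,A]
After op 3 (rotate(+2)): offset=5, physical=[C,B,A,D,E,F], logical=[F,C,B,A,D,E]
After op 4 (swap(0, 5)): offset=5, physical=[C,B,A,D,F,E], logical=[E,C,B,A,D,F]
After op 5 (rotate(+3)): offset=2, physical=[C,B,A,D,F,E], logical=[A,D,F,E,C,B]
After op 6 (swap(0, 2)): offset=2, physical=[C,B,F,D,A,E], logical=[F,D,A,E,C,B]
After op 7 (replace(5, 'e')): offset=2, physical=[C,e,F,D,A,E], logical=[F,D,A,E,C,e]
After op 8 (rotate(+1)): offset=3, physical=[C,e,F,D,A,E], logical=[D,A,E,C,e,F]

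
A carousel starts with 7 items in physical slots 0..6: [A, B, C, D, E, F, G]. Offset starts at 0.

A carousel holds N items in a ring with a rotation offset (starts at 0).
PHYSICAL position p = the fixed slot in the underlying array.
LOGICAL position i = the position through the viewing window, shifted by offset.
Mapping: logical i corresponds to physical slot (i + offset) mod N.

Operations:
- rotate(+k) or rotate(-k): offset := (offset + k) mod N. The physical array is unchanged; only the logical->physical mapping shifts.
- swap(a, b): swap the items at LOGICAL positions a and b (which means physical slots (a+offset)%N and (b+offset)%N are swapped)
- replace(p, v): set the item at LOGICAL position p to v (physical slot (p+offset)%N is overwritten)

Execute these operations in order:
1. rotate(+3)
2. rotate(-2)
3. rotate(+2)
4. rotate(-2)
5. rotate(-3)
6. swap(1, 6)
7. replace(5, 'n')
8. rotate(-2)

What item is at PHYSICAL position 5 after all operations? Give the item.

After op 1 (rotate(+3)): offset=3, physical=[A,B,C,D,E,F,G], logical=[D,E,F,G,A,B,C]
After op 2 (rotate(-2)): offset=1, physical=[A,B,C,D,E,F,G], logical=[B,C,D,E,F,G,A]
After op 3 (rotate(+2)): offset=3, physical=[A,B,C,D,E,F,G], logical=[D,E,F,G,A,B,C]
After op 4 (rotate(-2)): offset=1, physical=[A,B,C,D,E,F,G], logical=[B,C,D,E,F,G,A]
After op 5 (rotate(-3)): offset=5, physical=[A,B,C,D,E,F,G], logical=[F,G,A,B,C,D,E]
After op 6 (swap(1, 6)): offset=5, physical=[A,B,C,D,G,F,E], logical=[F,E,A,B,C,D,G]
After op 7 (replace(5, 'n')): offset=5, physical=[A,B,C,n,G,F,E], logical=[F,E,A,B,C,n,G]
After op 8 (rotate(-2)): offset=3, physical=[A,B,C,n,G,F,E], logical=[n,G,F,E,A,B,C]

Answer: F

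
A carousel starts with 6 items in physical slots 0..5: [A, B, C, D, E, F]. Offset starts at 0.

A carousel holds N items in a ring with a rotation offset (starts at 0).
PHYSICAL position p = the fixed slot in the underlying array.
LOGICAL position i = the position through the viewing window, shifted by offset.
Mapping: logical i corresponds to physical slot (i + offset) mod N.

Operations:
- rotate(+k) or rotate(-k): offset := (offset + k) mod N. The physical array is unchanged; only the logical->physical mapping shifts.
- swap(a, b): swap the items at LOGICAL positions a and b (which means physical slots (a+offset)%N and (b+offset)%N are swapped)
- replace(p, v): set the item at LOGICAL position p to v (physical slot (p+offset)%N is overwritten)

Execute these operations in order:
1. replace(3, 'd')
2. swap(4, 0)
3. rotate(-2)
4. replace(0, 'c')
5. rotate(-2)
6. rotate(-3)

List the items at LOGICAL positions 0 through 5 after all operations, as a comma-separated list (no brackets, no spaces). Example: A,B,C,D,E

Answer: F,E,B,C,d,c

Derivation:
After op 1 (replace(3, 'd')): offset=0, physical=[A,B,C,d,E,F], logical=[A,B,C,d,E,F]
After op 2 (swap(4, 0)): offset=0, physical=[E,B,C,d,A,F], logical=[E,B,C,d,A,F]
After op 3 (rotate(-2)): offset=4, physical=[E,B,C,d,A,F], logical=[A,F,E,B,C,d]
After op 4 (replace(0, 'c')): offset=4, physical=[E,B,C,d,c,F], logical=[c,F,E,B,C,d]
After op 5 (rotate(-2)): offset=2, physical=[E,B,C,d,c,F], logical=[C,d,c,F,E,B]
After op 6 (rotate(-3)): offset=5, physical=[E,B,C,d,c,F], logical=[F,E,B,C,d,c]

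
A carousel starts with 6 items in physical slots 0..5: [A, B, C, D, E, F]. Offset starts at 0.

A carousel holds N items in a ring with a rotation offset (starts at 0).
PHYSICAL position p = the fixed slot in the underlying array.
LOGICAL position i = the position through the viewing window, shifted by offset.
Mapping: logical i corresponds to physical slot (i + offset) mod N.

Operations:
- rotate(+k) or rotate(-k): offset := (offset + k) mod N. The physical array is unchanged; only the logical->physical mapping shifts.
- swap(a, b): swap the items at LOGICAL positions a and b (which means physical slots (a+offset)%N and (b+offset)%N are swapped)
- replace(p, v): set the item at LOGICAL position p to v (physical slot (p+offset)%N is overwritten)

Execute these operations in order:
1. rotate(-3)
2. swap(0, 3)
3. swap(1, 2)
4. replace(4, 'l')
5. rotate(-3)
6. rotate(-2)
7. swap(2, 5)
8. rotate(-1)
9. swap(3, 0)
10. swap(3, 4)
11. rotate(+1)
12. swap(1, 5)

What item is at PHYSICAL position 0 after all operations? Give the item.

After op 1 (rotate(-3)): offset=3, physical=[A,B,C,D,E,F], logical=[D,E,F,A,B,C]
After op 2 (swap(0, 3)): offset=3, physical=[D,B,C,A,E,F], logical=[A,E,F,D,B,C]
After op 3 (swap(1, 2)): offset=3, physical=[D,B,C,A,F,E], logical=[A,F,E,D,B,C]
After op 4 (replace(4, 'l')): offset=3, physical=[D,l,C,A,F,E], logical=[A,F,E,D,l,C]
After op 5 (rotate(-3)): offset=0, physical=[D,l,C,A,F,E], logical=[D,l,C,A,F,E]
After op 6 (rotate(-2)): offset=4, physical=[D,l,C,A,F,E], logical=[F,E,D,l,C,A]
After op 7 (swap(2, 5)): offset=4, physical=[A,l,C,D,F,E], logical=[F,E,A,l,C,D]
After op 8 (rotate(-1)): offset=3, physical=[A,l,C,D,F,E], logical=[D,F,E,A,l,C]
After op 9 (swap(3, 0)): offset=3, physical=[D,l,C,A,F,E], logical=[A,F,E,D,l,C]
After op 10 (swap(3, 4)): offset=3, physical=[l,D,C,A,F,E], logical=[A,F,E,l,D,C]
After op 11 (rotate(+1)): offset=4, physical=[l,D,C,A,F,E], logical=[F,E,l,D,C,A]
After op 12 (swap(1, 5)): offset=4, physical=[l,D,C,E,F,A], logical=[F,A,l,D,C,E]

Answer: l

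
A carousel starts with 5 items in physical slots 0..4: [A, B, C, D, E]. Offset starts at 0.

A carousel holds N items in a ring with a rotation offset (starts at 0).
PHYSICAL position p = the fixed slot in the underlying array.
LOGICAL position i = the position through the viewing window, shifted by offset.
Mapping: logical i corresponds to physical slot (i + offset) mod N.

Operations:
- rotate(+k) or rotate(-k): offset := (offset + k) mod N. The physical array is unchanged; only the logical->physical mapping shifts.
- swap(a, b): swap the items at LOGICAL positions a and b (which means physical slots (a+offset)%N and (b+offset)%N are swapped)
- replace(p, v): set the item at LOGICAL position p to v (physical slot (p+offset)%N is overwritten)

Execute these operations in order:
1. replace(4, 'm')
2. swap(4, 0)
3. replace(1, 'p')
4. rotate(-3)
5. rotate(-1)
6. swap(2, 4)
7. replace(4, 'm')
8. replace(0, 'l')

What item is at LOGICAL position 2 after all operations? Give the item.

After op 1 (replace(4, 'm')): offset=0, physical=[A,B,C,D,m], logical=[A,B,C,D,m]
After op 2 (swap(4, 0)): offset=0, physical=[m,B,C,D,A], logical=[m,B,C,D,A]
After op 3 (replace(1, 'p')): offset=0, physical=[m,p,C,D,A], logical=[m,p,C,D,A]
After op 4 (rotate(-3)): offset=2, physical=[m,p,C,D,A], logical=[C,D,A,m,p]
After op 5 (rotate(-1)): offset=1, physical=[m,p,C,D,A], logical=[p,C,D,A,m]
After op 6 (swap(2, 4)): offset=1, physical=[D,p,C,m,A], logical=[p,C,m,A,D]
After op 7 (replace(4, 'm')): offset=1, physical=[m,p,C,m,A], logical=[p,C,m,A,m]
After op 8 (replace(0, 'l')): offset=1, physical=[m,l,C,m,A], logical=[l,C,m,A,m]

Answer: m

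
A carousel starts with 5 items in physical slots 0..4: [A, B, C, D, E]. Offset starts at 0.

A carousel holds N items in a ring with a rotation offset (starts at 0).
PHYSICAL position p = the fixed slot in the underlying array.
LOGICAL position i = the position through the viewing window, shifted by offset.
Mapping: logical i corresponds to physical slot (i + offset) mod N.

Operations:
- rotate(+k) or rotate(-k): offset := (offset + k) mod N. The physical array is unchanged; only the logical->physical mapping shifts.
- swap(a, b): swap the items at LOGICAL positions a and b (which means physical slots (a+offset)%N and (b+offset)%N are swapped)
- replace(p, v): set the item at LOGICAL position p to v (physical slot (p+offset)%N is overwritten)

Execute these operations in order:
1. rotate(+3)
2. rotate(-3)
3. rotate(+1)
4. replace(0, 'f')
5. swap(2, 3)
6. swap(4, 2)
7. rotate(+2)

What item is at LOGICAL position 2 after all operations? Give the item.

Answer: E

Derivation:
After op 1 (rotate(+3)): offset=3, physical=[A,B,C,D,E], logical=[D,E,A,B,C]
After op 2 (rotate(-3)): offset=0, physical=[A,B,C,D,E], logical=[A,B,C,D,E]
After op 3 (rotate(+1)): offset=1, physical=[A,B,C,D,E], logical=[B,C,D,E,A]
After op 4 (replace(0, 'f')): offset=1, physical=[A,f,C,D,E], logical=[f,C,D,E,A]
After op 5 (swap(2, 3)): offset=1, physical=[A,f,C,E,D], logical=[f,C,E,D,A]
After op 6 (swap(4, 2)): offset=1, physical=[E,f,C,A,D], logical=[f,C,A,D,E]
After op 7 (rotate(+2)): offset=3, physical=[E,f,C,A,D], logical=[A,D,E,f,C]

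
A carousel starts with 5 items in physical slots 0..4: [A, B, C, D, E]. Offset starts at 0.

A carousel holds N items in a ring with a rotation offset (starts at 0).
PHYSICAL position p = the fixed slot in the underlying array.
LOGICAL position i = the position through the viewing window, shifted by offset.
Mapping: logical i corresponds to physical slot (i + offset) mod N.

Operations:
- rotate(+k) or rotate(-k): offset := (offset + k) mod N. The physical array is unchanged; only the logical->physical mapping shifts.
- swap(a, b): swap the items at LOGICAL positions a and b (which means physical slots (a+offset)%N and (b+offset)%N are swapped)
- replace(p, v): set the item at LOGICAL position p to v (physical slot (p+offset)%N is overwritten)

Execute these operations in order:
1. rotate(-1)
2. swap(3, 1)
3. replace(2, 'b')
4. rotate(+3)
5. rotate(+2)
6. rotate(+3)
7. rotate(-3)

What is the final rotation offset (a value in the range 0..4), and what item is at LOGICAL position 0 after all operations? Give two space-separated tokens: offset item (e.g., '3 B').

After op 1 (rotate(-1)): offset=4, physical=[A,B,C,D,E], logical=[E,A,B,C,D]
After op 2 (swap(3, 1)): offset=4, physical=[C,B,A,D,E], logical=[E,C,B,A,D]
After op 3 (replace(2, 'b')): offset=4, physical=[C,b,A,D,E], logical=[E,C,b,A,D]
After op 4 (rotate(+3)): offset=2, physical=[C,b,A,D,E], logical=[A,D,E,C,b]
After op 5 (rotate(+2)): offset=4, physical=[C,b,A,D,E], logical=[E,C,b,A,D]
After op 6 (rotate(+3)): offset=2, physical=[C,b,A,D,E], logical=[A,D,E,C,b]
After op 7 (rotate(-3)): offset=4, physical=[C,b,A,D,E], logical=[E,C,b,A,D]

Answer: 4 E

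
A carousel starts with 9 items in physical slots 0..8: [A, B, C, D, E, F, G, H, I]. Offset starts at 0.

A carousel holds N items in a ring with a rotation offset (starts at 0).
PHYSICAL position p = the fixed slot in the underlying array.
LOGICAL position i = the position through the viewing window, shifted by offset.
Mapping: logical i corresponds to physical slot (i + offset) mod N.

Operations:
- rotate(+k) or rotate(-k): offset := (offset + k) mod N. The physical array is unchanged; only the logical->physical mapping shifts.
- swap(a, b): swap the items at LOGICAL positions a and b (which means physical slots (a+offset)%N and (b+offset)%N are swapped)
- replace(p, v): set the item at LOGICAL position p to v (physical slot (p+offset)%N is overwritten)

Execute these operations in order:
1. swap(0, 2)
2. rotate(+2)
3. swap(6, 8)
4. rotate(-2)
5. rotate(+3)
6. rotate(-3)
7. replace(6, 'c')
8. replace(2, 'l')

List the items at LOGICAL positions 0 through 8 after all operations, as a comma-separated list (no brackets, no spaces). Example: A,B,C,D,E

Answer: C,I,l,D,E,F,c,H,B

Derivation:
After op 1 (swap(0, 2)): offset=0, physical=[C,B,A,D,E,F,G,H,I], logical=[C,B,A,D,E,F,G,H,I]
After op 2 (rotate(+2)): offset=2, physical=[C,B,A,D,E,F,G,H,I], logical=[A,D,E,F,G,H,I,C,B]
After op 3 (swap(6, 8)): offset=2, physical=[C,I,A,D,E,F,G,H,B], logical=[A,D,E,F,G,H,B,C,I]
After op 4 (rotate(-2)): offset=0, physical=[C,I,A,D,E,F,G,H,B], logical=[C,I,A,D,E,F,G,H,B]
After op 5 (rotate(+3)): offset=3, physical=[C,I,A,D,E,F,G,H,B], logical=[D,E,F,G,H,B,C,I,A]
After op 6 (rotate(-3)): offset=0, physical=[C,I,A,D,E,F,G,H,B], logical=[C,I,A,D,E,F,G,H,B]
After op 7 (replace(6, 'c')): offset=0, physical=[C,I,A,D,E,F,c,H,B], logical=[C,I,A,D,E,F,c,H,B]
After op 8 (replace(2, 'l')): offset=0, physical=[C,I,l,D,E,F,c,H,B], logical=[C,I,l,D,E,F,c,H,B]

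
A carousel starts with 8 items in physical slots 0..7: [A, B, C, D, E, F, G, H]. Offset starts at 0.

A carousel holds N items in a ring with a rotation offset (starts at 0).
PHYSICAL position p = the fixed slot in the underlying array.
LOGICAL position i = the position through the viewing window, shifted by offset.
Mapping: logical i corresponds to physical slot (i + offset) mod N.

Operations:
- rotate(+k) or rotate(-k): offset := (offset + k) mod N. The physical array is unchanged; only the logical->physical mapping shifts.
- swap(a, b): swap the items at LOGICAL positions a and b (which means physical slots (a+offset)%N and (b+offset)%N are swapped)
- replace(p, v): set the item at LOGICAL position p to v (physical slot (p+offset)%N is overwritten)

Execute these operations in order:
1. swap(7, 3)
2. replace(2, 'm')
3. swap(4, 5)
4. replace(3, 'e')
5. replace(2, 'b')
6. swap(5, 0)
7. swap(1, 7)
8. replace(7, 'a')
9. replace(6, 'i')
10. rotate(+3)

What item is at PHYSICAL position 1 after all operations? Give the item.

Answer: D

Derivation:
After op 1 (swap(7, 3)): offset=0, physical=[A,B,C,H,E,F,G,D], logical=[A,B,C,H,E,F,G,D]
After op 2 (replace(2, 'm')): offset=0, physical=[A,B,m,H,E,F,G,D], logical=[A,B,m,H,E,F,G,D]
After op 3 (swap(4, 5)): offset=0, physical=[A,B,m,H,F,E,G,D], logical=[A,B,m,H,F,E,G,D]
After op 4 (replace(3, 'e')): offset=0, physical=[A,B,m,e,F,E,G,D], logical=[A,B,m,e,F,E,G,D]
After op 5 (replace(2, 'b')): offset=0, physical=[A,B,b,e,F,E,G,D], logical=[A,B,b,e,F,E,G,D]
After op 6 (swap(5, 0)): offset=0, physical=[E,B,b,e,F,A,G,D], logical=[E,B,b,e,F,A,G,D]
After op 7 (swap(1, 7)): offset=0, physical=[E,D,b,e,F,A,G,B], logical=[E,D,b,e,F,A,G,B]
After op 8 (replace(7, 'a')): offset=0, physical=[E,D,b,e,F,A,G,a], logical=[E,D,b,e,F,A,G,a]
After op 9 (replace(6, 'i')): offset=0, physical=[E,D,b,e,F,A,i,a], logical=[E,D,b,e,F,A,i,a]
After op 10 (rotate(+3)): offset=3, physical=[E,D,b,e,F,A,i,a], logical=[e,F,A,i,a,E,D,b]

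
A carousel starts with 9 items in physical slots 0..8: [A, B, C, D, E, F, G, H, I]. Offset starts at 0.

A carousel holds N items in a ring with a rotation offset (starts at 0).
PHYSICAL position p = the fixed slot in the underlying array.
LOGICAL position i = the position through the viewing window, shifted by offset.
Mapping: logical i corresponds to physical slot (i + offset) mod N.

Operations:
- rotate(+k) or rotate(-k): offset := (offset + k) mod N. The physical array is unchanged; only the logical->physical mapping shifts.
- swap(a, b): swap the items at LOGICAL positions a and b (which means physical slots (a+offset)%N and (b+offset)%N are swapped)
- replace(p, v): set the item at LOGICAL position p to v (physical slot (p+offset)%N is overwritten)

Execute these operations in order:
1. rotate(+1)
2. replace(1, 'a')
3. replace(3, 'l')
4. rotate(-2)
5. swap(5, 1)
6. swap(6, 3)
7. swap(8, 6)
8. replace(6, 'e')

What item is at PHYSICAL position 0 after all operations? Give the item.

After op 1 (rotate(+1)): offset=1, physical=[A,B,C,D,E,F,G,H,I], logical=[B,C,D,E,F,G,H,I,A]
After op 2 (replace(1, 'a')): offset=1, physical=[A,B,a,D,E,F,G,H,I], logical=[B,a,D,E,F,G,H,I,A]
After op 3 (replace(3, 'l')): offset=1, physical=[A,B,a,D,l,F,G,H,I], logical=[B,a,D,l,F,G,H,I,A]
After op 4 (rotate(-2)): offset=8, physical=[A,B,a,D,l,F,G,H,I], logical=[I,A,B,a,D,l,F,G,H]
After op 5 (swap(5, 1)): offset=8, physical=[l,B,a,D,A,F,G,H,I], logical=[I,l,B,a,D,A,F,G,H]
After op 6 (swap(6, 3)): offset=8, physical=[l,B,F,D,A,a,G,H,I], logical=[I,l,B,F,D,A,a,G,H]
After op 7 (swap(8, 6)): offset=8, physical=[l,B,F,D,A,H,G,a,I], logical=[I,l,B,F,D,A,H,G,a]
After op 8 (replace(6, 'e')): offset=8, physical=[l,B,F,D,A,e,G,a,I], logical=[I,l,B,F,D,A,e,G,a]

Answer: l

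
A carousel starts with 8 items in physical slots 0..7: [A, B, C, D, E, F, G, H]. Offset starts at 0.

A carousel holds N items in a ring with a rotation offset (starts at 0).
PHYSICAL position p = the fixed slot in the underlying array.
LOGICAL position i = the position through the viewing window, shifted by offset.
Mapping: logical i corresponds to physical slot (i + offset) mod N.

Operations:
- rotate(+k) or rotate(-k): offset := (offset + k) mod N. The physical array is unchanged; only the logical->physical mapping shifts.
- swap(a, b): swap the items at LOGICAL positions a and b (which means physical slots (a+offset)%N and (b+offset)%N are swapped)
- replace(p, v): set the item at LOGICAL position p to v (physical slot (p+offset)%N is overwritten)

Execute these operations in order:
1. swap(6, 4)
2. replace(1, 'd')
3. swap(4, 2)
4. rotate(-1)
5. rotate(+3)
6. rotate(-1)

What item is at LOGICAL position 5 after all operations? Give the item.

After op 1 (swap(6, 4)): offset=0, physical=[A,B,C,D,G,F,E,H], logical=[A,B,C,D,G,F,E,H]
After op 2 (replace(1, 'd')): offset=0, physical=[A,d,C,D,G,F,E,H], logical=[A,d,C,D,G,F,E,H]
After op 3 (swap(4, 2)): offset=0, physical=[A,d,G,D,C,F,E,H], logical=[A,d,G,D,C,F,E,H]
After op 4 (rotate(-1)): offset=7, physical=[A,d,G,D,C,F,E,H], logical=[H,A,d,G,D,C,F,E]
After op 5 (rotate(+3)): offset=2, physical=[A,d,G,D,C,F,E,H], logical=[G,D,C,F,E,H,A,d]
After op 6 (rotate(-1)): offset=1, physical=[A,d,G,D,C,F,E,H], logical=[d,G,D,C,F,E,H,A]

Answer: E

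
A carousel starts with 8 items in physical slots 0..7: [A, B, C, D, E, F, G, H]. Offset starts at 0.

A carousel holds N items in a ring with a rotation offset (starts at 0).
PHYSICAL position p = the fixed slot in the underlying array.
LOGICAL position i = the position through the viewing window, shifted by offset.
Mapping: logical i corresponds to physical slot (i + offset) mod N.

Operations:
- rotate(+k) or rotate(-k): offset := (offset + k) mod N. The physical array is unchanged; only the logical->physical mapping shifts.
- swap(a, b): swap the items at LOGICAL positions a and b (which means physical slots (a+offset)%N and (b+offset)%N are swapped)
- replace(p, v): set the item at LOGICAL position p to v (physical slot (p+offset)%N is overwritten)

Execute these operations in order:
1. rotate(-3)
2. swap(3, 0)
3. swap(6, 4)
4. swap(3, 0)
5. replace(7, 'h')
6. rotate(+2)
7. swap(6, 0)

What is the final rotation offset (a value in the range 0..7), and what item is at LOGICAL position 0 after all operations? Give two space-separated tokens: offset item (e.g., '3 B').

After op 1 (rotate(-3)): offset=5, physical=[A,B,C,D,E,F,G,H], logical=[F,G,H,A,B,C,D,E]
After op 2 (swap(3, 0)): offset=5, physical=[F,B,C,D,E,A,G,H], logical=[A,G,H,F,B,C,D,E]
After op 3 (swap(6, 4)): offset=5, physical=[F,D,C,B,E,A,G,H], logical=[A,G,H,F,D,C,B,E]
After op 4 (swap(3, 0)): offset=5, physical=[A,D,C,B,E,F,G,H], logical=[F,G,H,A,D,C,B,E]
After op 5 (replace(7, 'h')): offset=5, physical=[A,D,C,B,h,F,G,H], logical=[F,G,H,A,D,C,B,h]
After op 6 (rotate(+2)): offset=7, physical=[A,D,C,B,h,F,G,H], logical=[H,A,D,C,B,h,F,G]
After op 7 (swap(6, 0)): offset=7, physical=[A,D,C,B,h,H,G,F], logical=[F,A,D,C,B,h,H,G]

Answer: 7 F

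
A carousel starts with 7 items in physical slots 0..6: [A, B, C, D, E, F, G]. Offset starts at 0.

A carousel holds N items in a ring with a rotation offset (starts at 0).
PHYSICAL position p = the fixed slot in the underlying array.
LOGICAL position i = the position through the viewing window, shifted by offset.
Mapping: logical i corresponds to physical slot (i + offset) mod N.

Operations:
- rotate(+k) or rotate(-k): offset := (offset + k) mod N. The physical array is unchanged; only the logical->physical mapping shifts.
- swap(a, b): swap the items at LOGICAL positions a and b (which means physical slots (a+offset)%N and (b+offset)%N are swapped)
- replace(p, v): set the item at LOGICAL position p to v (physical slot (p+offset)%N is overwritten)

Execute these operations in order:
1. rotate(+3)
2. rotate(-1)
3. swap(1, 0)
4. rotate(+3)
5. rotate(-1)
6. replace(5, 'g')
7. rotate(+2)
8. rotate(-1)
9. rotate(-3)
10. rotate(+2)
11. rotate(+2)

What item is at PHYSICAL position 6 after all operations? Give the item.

Answer: G

Derivation:
After op 1 (rotate(+3)): offset=3, physical=[A,B,C,D,E,F,G], logical=[D,E,F,G,A,B,C]
After op 2 (rotate(-1)): offset=2, physical=[A,B,C,D,E,F,G], logical=[C,D,E,F,G,A,B]
After op 3 (swap(1, 0)): offset=2, physical=[A,B,D,C,E,F,G], logical=[D,C,E,F,G,A,B]
After op 4 (rotate(+3)): offset=5, physical=[A,B,D,C,E,F,G], logical=[F,G,A,B,D,C,E]
After op 5 (rotate(-1)): offset=4, physical=[A,B,D,C,E,F,G], logical=[E,F,G,A,B,D,C]
After op 6 (replace(5, 'g')): offset=4, physical=[A,B,g,C,E,F,G], logical=[E,F,G,A,B,g,C]
After op 7 (rotate(+2)): offset=6, physical=[A,B,g,C,E,F,G], logical=[G,A,B,g,C,E,F]
After op 8 (rotate(-1)): offset=5, physical=[A,B,g,C,E,F,G], logical=[F,G,A,B,g,C,E]
After op 9 (rotate(-3)): offset=2, physical=[A,B,g,C,E,F,G], logical=[g,C,E,F,G,A,B]
After op 10 (rotate(+2)): offset=4, physical=[A,B,g,C,E,F,G], logical=[E,F,G,A,B,g,C]
After op 11 (rotate(+2)): offset=6, physical=[A,B,g,C,E,F,G], logical=[G,A,B,g,C,E,F]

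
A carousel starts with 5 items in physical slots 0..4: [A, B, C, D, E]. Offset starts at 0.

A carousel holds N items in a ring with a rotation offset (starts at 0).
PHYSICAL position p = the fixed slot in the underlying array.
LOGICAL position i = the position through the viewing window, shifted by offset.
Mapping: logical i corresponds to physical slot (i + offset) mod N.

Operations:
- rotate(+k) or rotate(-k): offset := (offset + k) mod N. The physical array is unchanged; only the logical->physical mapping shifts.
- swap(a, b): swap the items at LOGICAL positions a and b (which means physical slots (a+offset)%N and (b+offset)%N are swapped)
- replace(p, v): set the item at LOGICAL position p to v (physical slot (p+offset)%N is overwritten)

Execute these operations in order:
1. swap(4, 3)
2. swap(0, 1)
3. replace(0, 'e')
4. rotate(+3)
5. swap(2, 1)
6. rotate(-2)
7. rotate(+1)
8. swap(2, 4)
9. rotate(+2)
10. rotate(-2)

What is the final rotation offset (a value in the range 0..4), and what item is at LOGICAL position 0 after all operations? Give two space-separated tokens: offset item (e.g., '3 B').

Answer: 2 C

Derivation:
After op 1 (swap(4, 3)): offset=0, physical=[A,B,C,E,D], logical=[A,B,C,E,D]
After op 2 (swap(0, 1)): offset=0, physical=[B,A,C,E,D], logical=[B,A,C,E,D]
After op 3 (replace(0, 'e')): offset=0, physical=[e,A,C,E,D], logical=[e,A,C,E,D]
After op 4 (rotate(+3)): offset=3, physical=[e,A,C,E,D], logical=[E,D,e,A,C]
After op 5 (swap(2, 1)): offset=3, physical=[D,A,C,E,e], logical=[E,e,D,A,C]
After op 6 (rotate(-2)): offset=1, physical=[D,A,C,E,e], logical=[A,C,E,e,D]
After op 7 (rotate(+1)): offset=2, physical=[D,A,C,E,e], logical=[C,E,e,D,A]
After op 8 (swap(2, 4)): offset=2, physical=[D,e,C,E,A], logical=[C,E,A,D,e]
After op 9 (rotate(+2)): offset=4, physical=[D,e,C,E,A], logical=[A,D,e,C,E]
After op 10 (rotate(-2)): offset=2, physical=[D,e,C,E,A], logical=[C,E,A,D,e]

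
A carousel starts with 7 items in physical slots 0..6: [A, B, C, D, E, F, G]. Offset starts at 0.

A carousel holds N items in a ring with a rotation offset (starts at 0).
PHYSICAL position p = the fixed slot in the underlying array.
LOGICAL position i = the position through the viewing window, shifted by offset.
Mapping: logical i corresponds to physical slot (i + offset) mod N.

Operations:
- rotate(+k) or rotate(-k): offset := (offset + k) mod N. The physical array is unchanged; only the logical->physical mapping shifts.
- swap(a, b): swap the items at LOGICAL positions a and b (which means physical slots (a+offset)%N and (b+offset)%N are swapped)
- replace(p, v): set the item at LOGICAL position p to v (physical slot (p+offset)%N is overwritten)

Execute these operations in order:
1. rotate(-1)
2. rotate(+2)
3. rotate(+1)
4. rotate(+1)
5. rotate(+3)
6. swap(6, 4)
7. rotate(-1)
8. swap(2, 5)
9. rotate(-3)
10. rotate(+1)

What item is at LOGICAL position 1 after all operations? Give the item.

Answer: E

Derivation:
After op 1 (rotate(-1)): offset=6, physical=[A,B,C,D,E,F,G], logical=[G,A,B,C,D,E,F]
After op 2 (rotate(+2)): offset=1, physical=[A,B,C,D,E,F,G], logical=[B,C,D,E,F,G,A]
After op 3 (rotate(+1)): offset=2, physical=[A,B,C,D,E,F,G], logical=[C,D,E,F,G,A,B]
After op 4 (rotate(+1)): offset=3, physical=[A,B,C,D,E,F,G], logical=[D,E,F,G,A,B,C]
After op 5 (rotate(+3)): offset=6, physical=[A,B,C,D,E,F,G], logical=[G,A,B,C,D,E,F]
After op 6 (swap(6, 4)): offset=6, physical=[A,B,C,F,E,D,G], logical=[G,A,B,C,F,E,D]
After op 7 (rotate(-1)): offset=5, physical=[A,B,C,F,E,D,G], logical=[D,G,A,B,C,F,E]
After op 8 (swap(2, 5)): offset=5, physical=[F,B,C,A,E,D,G], logical=[D,G,F,B,C,A,E]
After op 9 (rotate(-3)): offset=2, physical=[F,B,C,A,E,D,G], logical=[C,A,E,D,G,F,B]
After op 10 (rotate(+1)): offset=3, physical=[F,B,C,A,E,D,G], logical=[A,E,D,G,F,B,C]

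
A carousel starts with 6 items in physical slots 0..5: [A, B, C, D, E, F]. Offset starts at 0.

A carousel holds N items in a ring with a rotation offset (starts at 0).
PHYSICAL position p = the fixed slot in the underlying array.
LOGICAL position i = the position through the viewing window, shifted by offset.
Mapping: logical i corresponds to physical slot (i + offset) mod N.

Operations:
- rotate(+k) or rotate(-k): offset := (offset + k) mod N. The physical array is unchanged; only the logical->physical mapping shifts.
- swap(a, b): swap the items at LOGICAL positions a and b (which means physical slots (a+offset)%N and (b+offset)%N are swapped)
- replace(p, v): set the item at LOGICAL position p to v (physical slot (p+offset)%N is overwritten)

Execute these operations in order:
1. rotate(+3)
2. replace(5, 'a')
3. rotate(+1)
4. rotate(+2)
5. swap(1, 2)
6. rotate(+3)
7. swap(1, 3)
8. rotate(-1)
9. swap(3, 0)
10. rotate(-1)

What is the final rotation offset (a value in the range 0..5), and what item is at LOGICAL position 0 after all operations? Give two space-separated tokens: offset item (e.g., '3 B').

Answer: 1 a

Derivation:
After op 1 (rotate(+3)): offset=3, physical=[A,B,C,D,E,F], logical=[D,E,F,A,B,C]
After op 2 (replace(5, 'a')): offset=3, physical=[A,B,a,D,E,F], logical=[D,E,F,A,B,a]
After op 3 (rotate(+1)): offset=4, physical=[A,B,a,D,E,F], logical=[E,F,A,B,a,D]
After op 4 (rotate(+2)): offset=0, physical=[A,B,a,D,E,F], logical=[A,B,a,D,E,F]
After op 5 (swap(1, 2)): offset=0, physical=[A,a,B,D,E,F], logical=[A,a,B,D,E,F]
After op 6 (rotate(+3)): offset=3, physical=[A,a,B,D,E,F], logical=[D,E,F,A,a,B]
After op 7 (swap(1, 3)): offset=3, physical=[E,a,B,D,A,F], logical=[D,A,F,E,a,B]
After op 8 (rotate(-1)): offset=2, physical=[E,a,B,D,A,F], logical=[B,D,A,F,E,a]
After op 9 (swap(3, 0)): offset=2, physical=[E,a,F,D,A,B], logical=[F,D,A,B,E,a]
After op 10 (rotate(-1)): offset=1, physical=[E,a,F,D,A,B], logical=[a,F,D,A,B,E]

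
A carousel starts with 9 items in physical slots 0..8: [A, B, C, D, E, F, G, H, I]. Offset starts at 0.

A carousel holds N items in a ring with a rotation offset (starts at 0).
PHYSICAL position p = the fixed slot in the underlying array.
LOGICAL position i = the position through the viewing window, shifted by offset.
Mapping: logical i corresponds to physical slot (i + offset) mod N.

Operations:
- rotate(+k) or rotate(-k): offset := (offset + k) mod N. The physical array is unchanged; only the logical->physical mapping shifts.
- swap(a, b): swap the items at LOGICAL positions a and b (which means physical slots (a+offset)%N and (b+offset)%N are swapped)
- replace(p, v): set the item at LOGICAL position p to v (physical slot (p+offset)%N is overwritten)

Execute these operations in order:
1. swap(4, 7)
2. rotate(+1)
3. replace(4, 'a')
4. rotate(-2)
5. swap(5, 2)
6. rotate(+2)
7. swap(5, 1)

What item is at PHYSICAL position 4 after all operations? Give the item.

After op 1 (swap(4, 7)): offset=0, physical=[A,B,C,D,H,F,G,E,I], logical=[A,B,C,D,H,F,G,E,I]
After op 2 (rotate(+1)): offset=1, physical=[A,B,C,D,H,F,G,E,I], logical=[B,C,D,H,F,G,E,I,A]
After op 3 (replace(4, 'a')): offset=1, physical=[A,B,C,D,H,a,G,E,I], logical=[B,C,D,H,a,G,E,I,A]
After op 4 (rotate(-2)): offset=8, physical=[A,B,C,D,H,a,G,E,I], logical=[I,A,B,C,D,H,a,G,E]
After op 5 (swap(5, 2)): offset=8, physical=[A,H,C,D,B,a,G,E,I], logical=[I,A,H,C,D,B,a,G,E]
After op 6 (rotate(+2)): offset=1, physical=[A,H,C,D,B,a,G,E,I], logical=[H,C,D,B,a,G,E,I,A]
After op 7 (swap(5, 1)): offset=1, physical=[A,H,G,D,B,a,C,E,I], logical=[H,G,D,B,a,C,E,I,A]

Answer: B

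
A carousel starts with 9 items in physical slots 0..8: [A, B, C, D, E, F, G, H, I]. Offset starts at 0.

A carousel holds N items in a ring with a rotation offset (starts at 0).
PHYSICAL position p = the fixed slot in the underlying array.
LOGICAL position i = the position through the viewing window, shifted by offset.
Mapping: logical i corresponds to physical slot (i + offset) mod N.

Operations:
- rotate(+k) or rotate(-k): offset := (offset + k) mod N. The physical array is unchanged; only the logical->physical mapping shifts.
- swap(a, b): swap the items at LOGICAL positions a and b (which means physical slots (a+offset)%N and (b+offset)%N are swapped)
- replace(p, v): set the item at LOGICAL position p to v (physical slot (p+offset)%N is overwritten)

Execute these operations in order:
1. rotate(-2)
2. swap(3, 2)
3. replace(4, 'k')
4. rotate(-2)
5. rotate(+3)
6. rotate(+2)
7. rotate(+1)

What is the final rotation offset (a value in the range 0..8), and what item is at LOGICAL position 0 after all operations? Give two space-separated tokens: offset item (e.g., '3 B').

Answer: 2 k

Derivation:
After op 1 (rotate(-2)): offset=7, physical=[A,B,C,D,E,F,G,H,I], logical=[H,I,A,B,C,D,E,F,G]
After op 2 (swap(3, 2)): offset=7, physical=[B,A,C,D,E,F,G,H,I], logical=[H,I,B,A,C,D,E,F,G]
After op 3 (replace(4, 'k')): offset=7, physical=[B,A,k,D,E,F,G,H,I], logical=[H,I,B,A,k,D,E,F,G]
After op 4 (rotate(-2)): offset=5, physical=[B,A,k,D,E,F,G,H,I], logical=[F,G,H,I,B,A,k,D,E]
After op 5 (rotate(+3)): offset=8, physical=[B,A,k,D,E,F,G,H,I], logical=[I,B,A,k,D,E,F,G,H]
After op 6 (rotate(+2)): offset=1, physical=[B,A,k,D,E,F,G,H,I], logical=[A,k,D,E,F,G,H,I,B]
After op 7 (rotate(+1)): offset=2, physical=[B,A,k,D,E,F,G,H,I], logical=[k,D,E,F,G,H,I,B,A]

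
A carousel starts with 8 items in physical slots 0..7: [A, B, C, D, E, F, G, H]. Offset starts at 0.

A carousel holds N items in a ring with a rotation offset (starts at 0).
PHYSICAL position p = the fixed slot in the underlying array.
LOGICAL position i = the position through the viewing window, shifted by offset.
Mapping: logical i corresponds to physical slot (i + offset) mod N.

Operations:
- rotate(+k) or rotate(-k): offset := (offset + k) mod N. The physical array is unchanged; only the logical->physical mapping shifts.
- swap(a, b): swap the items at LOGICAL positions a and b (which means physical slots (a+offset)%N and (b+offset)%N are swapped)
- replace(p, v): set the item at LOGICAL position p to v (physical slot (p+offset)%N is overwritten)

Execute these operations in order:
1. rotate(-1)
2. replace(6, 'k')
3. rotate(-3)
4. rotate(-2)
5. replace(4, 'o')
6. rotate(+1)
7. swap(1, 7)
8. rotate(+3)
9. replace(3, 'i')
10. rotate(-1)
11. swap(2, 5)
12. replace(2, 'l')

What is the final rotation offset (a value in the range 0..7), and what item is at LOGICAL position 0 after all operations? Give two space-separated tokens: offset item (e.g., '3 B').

Answer: 5 k

Derivation:
After op 1 (rotate(-1)): offset=7, physical=[A,B,C,D,E,F,G,H], logical=[H,A,B,C,D,E,F,G]
After op 2 (replace(6, 'k')): offset=7, physical=[A,B,C,D,E,k,G,H], logical=[H,A,B,C,D,E,k,G]
After op 3 (rotate(-3)): offset=4, physical=[A,B,C,D,E,k,G,H], logical=[E,k,G,H,A,B,C,D]
After op 4 (rotate(-2)): offset=2, physical=[A,B,C,D,E,k,G,H], logical=[C,D,E,k,G,H,A,B]
After op 5 (replace(4, 'o')): offset=2, physical=[A,B,C,D,E,k,o,H], logical=[C,D,E,k,o,H,A,B]
After op 6 (rotate(+1)): offset=3, physical=[A,B,C,D,E,k,o,H], logical=[D,E,k,o,H,A,B,C]
After op 7 (swap(1, 7)): offset=3, physical=[A,B,E,D,C,k,o,H], logical=[D,C,k,o,H,A,B,E]
After op 8 (rotate(+3)): offset=6, physical=[A,B,E,D,C,k,o,H], logical=[o,H,A,B,E,D,C,k]
After op 9 (replace(3, 'i')): offset=6, physical=[A,i,E,D,C,k,o,H], logical=[o,H,A,i,E,D,C,k]
After op 10 (rotate(-1)): offset=5, physical=[A,i,E,D,C,k,o,H], logical=[k,o,H,A,i,E,D,C]
After op 11 (swap(2, 5)): offset=5, physical=[A,i,H,D,C,k,o,E], logical=[k,o,E,A,i,H,D,C]
After op 12 (replace(2, 'l')): offset=5, physical=[A,i,H,D,C,k,o,l], logical=[k,o,l,A,i,H,D,C]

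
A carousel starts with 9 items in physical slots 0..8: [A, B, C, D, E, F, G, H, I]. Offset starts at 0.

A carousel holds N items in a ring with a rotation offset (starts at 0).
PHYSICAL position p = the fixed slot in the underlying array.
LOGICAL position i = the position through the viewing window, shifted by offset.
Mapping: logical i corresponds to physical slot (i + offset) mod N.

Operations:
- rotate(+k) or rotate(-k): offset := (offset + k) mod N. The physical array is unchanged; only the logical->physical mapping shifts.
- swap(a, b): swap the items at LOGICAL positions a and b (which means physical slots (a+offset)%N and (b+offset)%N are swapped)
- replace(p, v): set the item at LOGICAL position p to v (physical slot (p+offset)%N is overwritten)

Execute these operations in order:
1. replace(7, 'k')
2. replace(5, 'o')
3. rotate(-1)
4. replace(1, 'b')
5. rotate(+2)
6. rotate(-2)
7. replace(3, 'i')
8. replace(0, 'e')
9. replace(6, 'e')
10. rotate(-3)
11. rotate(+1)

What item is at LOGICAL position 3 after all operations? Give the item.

Answer: b

Derivation:
After op 1 (replace(7, 'k')): offset=0, physical=[A,B,C,D,E,F,G,k,I], logical=[A,B,C,D,E,F,G,k,I]
After op 2 (replace(5, 'o')): offset=0, physical=[A,B,C,D,E,o,G,k,I], logical=[A,B,C,D,E,o,G,k,I]
After op 3 (rotate(-1)): offset=8, physical=[A,B,C,D,E,o,G,k,I], logical=[I,A,B,C,D,E,o,G,k]
After op 4 (replace(1, 'b')): offset=8, physical=[b,B,C,D,E,o,G,k,I], logical=[I,b,B,C,D,E,o,G,k]
After op 5 (rotate(+2)): offset=1, physical=[b,B,C,D,E,o,G,k,I], logical=[B,C,D,E,o,G,k,I,b]
After op 6 (rotate(-2)): offset=8, physical=[b,B,C,D,E,o,G,k,I], logical=[I,b,B,C,D,E,o,G,k]
After op 7 (replace(3, 'i')): offset=8, physical=[b,B,i,D,E,o,G,k,I], logical=[I,b,B,i,D,E,o,G,k]
After op 8 (replace(0, 'e')): offset=8, physical=[b,B,i,D,E,o,G,k,e], logical=[e,b,B,i,D,E,o,G,k]
After op 9 (replace(6, 'e')): offset=8, physical=[b,B,i,D,E,e,G,k,e], logical=[e,b,B,i,D,E,e,G,k]
After op 10 (rotate(-3)): offset=5, physical=[b,B,i,D,E,e,G,k,e], logical=[e,G,k,e,b,B,i,D,E]
After op 11 (rotate(+1)): offset=6, physical=[b,B,i,D,E,e,G,k,e], logical=[G,k,e,b,B,i,D,E,e]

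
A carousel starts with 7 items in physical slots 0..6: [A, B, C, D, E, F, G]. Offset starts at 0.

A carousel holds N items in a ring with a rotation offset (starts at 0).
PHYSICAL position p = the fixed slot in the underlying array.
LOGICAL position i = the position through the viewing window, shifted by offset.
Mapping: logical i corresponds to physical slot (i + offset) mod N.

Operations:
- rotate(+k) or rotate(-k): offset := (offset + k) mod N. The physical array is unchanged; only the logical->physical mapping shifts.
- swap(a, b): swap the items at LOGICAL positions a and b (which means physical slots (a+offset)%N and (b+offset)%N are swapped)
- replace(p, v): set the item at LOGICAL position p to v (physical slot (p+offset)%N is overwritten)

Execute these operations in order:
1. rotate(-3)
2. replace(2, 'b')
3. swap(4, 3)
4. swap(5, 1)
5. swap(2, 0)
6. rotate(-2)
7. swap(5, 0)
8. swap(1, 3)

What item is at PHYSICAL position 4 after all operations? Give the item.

Answer: b

Derivation:
After op 1 (rotate(-3)): offset=4, physical=[A,B,C,D,E,F,G], logical=[E,F,G,A,B,C,D]
After op 2 (replace(2, 'b')): offset=4, physical=[A,B,C,D,E,F,b], logical=[E,F,b,A,B,C,D]
After op 3 (swap(4, 3)): offset=4, physical=[B,A,C,D,E,F,b], logical=[E,F,b,B,A,C,D]
After op 4 (swap(5, 1)): offset=4, physical=[B,A,F,D,E,C,b], logical=[E,C,b,B,A,F,D]
After op 5 (swap(2, 0)): offset=4, physical=[B,A,F,D,b,C,E], logical=[b,C,E,B,A,F,D]
After op 6 (rotate(-2)): offset=2, physical=[B,A,F,D,b,C,E], logical=[F,D,b,C,E,B,A]
After op 7 (swap(5, 0)): offset=2, physical=[F,A,B,D,b,C,E], logical=[B,D,b,C,E,F,A]
After op 8 (swap(1, 3)): offset=2, physical=[F,A,B,C,b,D,E], logical=[B,C,b,D,E,F,A]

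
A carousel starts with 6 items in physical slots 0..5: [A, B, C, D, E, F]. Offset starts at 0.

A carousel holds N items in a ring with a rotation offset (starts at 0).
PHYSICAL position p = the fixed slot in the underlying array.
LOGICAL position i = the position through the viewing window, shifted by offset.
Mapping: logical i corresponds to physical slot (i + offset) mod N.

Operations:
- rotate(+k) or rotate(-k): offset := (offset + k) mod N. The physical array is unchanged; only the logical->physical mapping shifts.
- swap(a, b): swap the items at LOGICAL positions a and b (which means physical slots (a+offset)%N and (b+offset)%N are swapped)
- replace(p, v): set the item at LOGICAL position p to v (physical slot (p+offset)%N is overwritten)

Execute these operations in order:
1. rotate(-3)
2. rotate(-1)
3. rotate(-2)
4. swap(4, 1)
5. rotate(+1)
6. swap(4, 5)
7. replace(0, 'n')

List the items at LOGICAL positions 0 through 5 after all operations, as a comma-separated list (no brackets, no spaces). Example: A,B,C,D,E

Answer: n,C,D,B,A,F

Derivation:
After op 1 (rotate(-3)): offset=3, physical=[A,B,C,D,E,F], logical=[D,E,F,A,B,C]
After op 2 (rotate(-1)): offset=2, physical=[A,B,C,D,E,F], logical=[C,D,E,F,A,B]
After op 3 (rotate(-2)): offset=0, physical=[A,B,C,D,E,F], logical=[A,B,C,D,E,F]
After op 4 (swap(4, 1)): offset=0, physical=[A,E,C,D,B,F], logical=[A,E,C,D,B,F]
After op 5 (rotate(+1)): offset=1, physical=[A,E,C,D,B,F], logical=[E,C,D,B,F,A]
After op 6 (swap(4, 5)): offset=1, physical=[F,E,C,D,B,A], logical=[E,C,D,B,A,F]
After op 7 (replace(0, 'n')): offset=1, physical=[F,n,C,D,B,A], logical=[n,C,D,B,A,F]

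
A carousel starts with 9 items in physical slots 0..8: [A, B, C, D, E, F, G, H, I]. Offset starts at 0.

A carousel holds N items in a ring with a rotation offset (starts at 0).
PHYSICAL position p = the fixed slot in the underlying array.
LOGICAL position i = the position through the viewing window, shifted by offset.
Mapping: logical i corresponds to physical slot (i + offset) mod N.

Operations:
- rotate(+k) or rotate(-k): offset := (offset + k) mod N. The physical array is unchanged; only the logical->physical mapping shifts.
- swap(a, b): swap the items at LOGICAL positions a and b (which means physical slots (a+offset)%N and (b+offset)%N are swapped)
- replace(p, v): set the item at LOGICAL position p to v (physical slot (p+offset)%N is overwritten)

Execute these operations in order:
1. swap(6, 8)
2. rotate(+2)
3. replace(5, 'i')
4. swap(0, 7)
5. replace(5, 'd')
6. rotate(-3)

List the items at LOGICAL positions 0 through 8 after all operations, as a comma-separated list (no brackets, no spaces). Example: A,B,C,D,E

Answer: G,C,B,A,D,E,F,I,d

Derivation:
After op 1 (swap(6, 8)): offset=0, physical=[A,B,C,D,E,F,I,H,G], logical=[A,B,C,D,E,F,I,H,G]
After op 2 (rotate(+2)): offset=2, physical=[A,B,C,D,E,F,I,H,G], logical=[C,D,E,F,I,H,G,A,B]
After op 3 (replace(5, 'i')): offset=2, physical=[A,B,C,D,E,F,I,i,G], logical=[C,D,E,F,I,i,G,A,B]
After op 4 (swap(0, 7)): offset=2, physical=[C,B,A,D,E,F,I,i,G], logical=[A,D,E,F,I,i,G,C,B]
After op 5 (replace(5, 'd')): offset=2, physical=[C,B,A,D,E,F,I,d,G], logical=[A,D,E,F,I,d,G,C,B]
After op 6 (rotate(-3)): offset=8, physical=[C,B,A,D,E,F,I,d,G], logical=[G,C,B,A,D,E,F,I,d]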